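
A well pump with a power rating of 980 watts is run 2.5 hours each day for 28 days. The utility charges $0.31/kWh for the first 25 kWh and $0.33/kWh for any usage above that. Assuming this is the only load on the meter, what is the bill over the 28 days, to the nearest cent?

$22.14

Runtime = 2.5 h/day × 28 days = 70 h
Energy = 0.98 kW × 70 h = 68.6 kWh
Tier 1 (0–25 kWh): 25 × $0.31 = $7.75
Above 25 kWh: 43.6 × $0.33 = $14.388
Bill = $22.14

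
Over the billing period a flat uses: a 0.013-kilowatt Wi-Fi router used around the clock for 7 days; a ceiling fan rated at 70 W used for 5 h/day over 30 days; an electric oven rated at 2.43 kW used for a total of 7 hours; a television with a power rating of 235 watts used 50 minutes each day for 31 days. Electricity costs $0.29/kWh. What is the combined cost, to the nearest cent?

$10.37

Wi-Fi router: Runtime = 24 h × 7 = 168 h
Wi-Fi router: 0.013 kW × 168 h = 2.184 kWh
ceiling fan: Runtime = 5 h/day × 30 days = 150 h
ceiling fan: 0.07 kW × 150 h = 10.5 kWh
electric oven: 2.43 kW × 7 h = 17.01 kWh
television: Runtime = 50 min × 31 = 1550 min = 25.833333… h
television: 0.235 kW × 25.833333… h = 6.070833… kWh
Total energy = 35.764833… kWh
Cost = 35.764833… × $0.29 = $10.37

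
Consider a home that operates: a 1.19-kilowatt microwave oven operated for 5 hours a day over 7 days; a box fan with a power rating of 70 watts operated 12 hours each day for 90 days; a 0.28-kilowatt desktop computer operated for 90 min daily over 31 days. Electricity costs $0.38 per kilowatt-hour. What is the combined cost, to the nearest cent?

microwave oven: Runtime = 5 h/day × 7 days = 35 h
microwave oven: 1.19 kW × 35 h = 41.65 kWh
box fan: Runtime = 12 h/day × 90 days = 1080 h
box fan: 0.07 kW × 1080 h = 75.6 kWh
desktop computer: Runtime = 90 min × 31 = 2790 min = 46.5 h
desktop computer: 0.28 kW × 46.5 h = 13.02 kWh
Total energy = 130.27 kWh
Cost = 130.27 × $0.38 = $49.50

$49.50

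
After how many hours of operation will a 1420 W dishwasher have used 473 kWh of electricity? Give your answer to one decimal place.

Hours = 473 kWh ÷ 1.42 kW = 333.1 h

333.1 h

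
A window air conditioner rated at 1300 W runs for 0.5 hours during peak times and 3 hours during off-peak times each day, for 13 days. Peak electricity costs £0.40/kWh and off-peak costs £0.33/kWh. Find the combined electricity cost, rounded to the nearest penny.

£20.11

Peak energy = 1.3 kW × 0.5 h × 13 = 8.45 kWh
Off-peak energy = 1.3 kW × 3 h × 13 = 50.7 kWh
Cost = 8.45 × £0.40 + 50.7 × £0.33 = £3.38 + £16.731 = £20.11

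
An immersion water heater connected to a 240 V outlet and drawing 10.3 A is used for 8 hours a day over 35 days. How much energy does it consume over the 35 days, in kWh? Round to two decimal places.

Power = 10.3 A × 240 V = 2472 W = 2.472 kW
Runtime = 8 h/day × 35 days = 280 h
Energy = 2.472 kW × 280 h = 692.16 kWh

692.16 kWh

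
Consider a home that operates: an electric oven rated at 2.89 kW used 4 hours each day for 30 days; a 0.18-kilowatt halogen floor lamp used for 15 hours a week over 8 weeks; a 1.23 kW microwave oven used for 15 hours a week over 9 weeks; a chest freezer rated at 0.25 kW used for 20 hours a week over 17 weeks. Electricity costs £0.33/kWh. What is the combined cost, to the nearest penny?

electric oven: Runtime = 4 h/day × 30 days = 120 h
electric oven: 2.89 kW × 120 h = 346.8 kWh
halogen floor lamp: Runtime = 15 h/week × 8 weeks = 120 h
halogen floor lamp: 0.18 kW × 120 h = 21.6 kWh
microwave oven: Runtime = 15 h/week × 9 weeks = 135 h
microwave oven: 1.23 kW × 135 h = 166.05 kWh
chest freezer: Runtime = 20 h/week × 17 weeks = 340 h
chest freezer: 0.25 kW × 340 h = 85 kWh
Total energy = 619.45 kWh
Cost = 619.45 × £0.33 = £204.42

£204.42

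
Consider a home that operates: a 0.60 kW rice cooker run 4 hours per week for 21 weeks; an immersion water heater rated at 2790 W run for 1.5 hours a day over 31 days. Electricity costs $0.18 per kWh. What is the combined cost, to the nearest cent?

$32.42

rice cooker: Runtime = 4 h/week × 21 weeks = 84 h
rice cooker: 0.6 kW × 84 h = 50.4 kWh
immersion water heater: Runtime = 1.5 h/day × 31 days = 46.5 h
immersion water heater: 2.79 kW × 46.5 h = 129.735 kWh
Total energy = 180.135 kWh
Cost = 180.135 × $0.18 = $32.42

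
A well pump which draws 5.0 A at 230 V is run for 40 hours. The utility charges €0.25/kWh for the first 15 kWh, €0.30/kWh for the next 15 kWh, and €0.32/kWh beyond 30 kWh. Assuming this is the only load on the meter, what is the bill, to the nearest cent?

Power = 5.0 A × 230 V = 1150 W = 1.15 kW
Energy = 1.15 kW × 40 h = 46 kWh
Tier 1 (0–15 kWh): 15 × €0.25 = €3.75
Tier 2 (15–30 kWh): 15 × €0.30 = €4.5
Above 30 kWh: 16 × €0.32 = €5.12
Bill = €13.37

€13.37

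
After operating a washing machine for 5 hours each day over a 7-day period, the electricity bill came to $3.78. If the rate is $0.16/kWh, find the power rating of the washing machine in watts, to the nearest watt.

Energy = $3.78 ÷ $0.16/kWh = 23.625 kWh
Runtime = 5 h/day × 7 days = 35 h
Power = 23.625 kWh ÷ 35 h = 0.675 kW = 675 W

675 W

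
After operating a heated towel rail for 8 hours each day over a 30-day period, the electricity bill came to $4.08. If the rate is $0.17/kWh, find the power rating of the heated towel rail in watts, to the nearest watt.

100 W

Energy = $4.08 ÷ $0.17/kWh = 24 kWh
Runtime = 8 h/day × 30 days = 240 h
Power = 24 kWh ÷ 240 h = 0.1 kW = 100 W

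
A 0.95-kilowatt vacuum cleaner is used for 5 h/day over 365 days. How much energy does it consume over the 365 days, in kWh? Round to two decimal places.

Runtime = 5 h/day × 365 days = 1825 h
Energy = 0.95 kW × 1825 h = 1733.75 kWh

1733.75 kWh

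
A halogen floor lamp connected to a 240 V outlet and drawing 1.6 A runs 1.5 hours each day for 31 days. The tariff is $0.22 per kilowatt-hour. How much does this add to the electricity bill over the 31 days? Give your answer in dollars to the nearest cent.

Power = 1.6 A × 240 V = 384 W = 0.384 kW
Runtime = 1.5 h/day × 31 days = 46.5 h
Energy = 0.384 kW × 46.5 h = 17.856 kWh
Cost = 17.856 kWh × $0.22/kWh = $3.93

$3.93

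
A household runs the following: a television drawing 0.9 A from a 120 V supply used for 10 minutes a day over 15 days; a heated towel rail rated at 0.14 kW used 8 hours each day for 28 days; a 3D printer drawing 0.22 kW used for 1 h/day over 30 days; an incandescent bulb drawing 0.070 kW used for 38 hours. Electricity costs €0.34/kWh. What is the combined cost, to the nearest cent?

€13.90

television: Power = 0.9 A × 120 V = 108 W = 0.108 kW
television: Runtime = 10 min × 15 = 150 min = 2.5 h
television: 0.108 kW × 2.5 h = 0.27 kWh
heated towel rail: Runtime = 8 h/day × 28 days = 224 h
heated towel rail: 0.14 kW × 224 h = 31.36 kWh
3D printer: Runtime = 1 h/day × 30 days = 30 h
3D printer: 0.22 kW × 30 h = 6.6 kWh
incandescent bulb: 0.07 kW × 38 h = 2.66 kWh
Total energy = 40.89 kWh
Cost = 40.89 × €0.34 = €13.90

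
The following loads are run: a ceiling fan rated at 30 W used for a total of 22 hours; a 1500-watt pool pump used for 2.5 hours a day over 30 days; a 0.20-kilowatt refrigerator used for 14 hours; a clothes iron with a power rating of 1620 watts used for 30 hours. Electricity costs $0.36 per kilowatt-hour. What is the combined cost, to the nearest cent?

$59.24

ceiling fan: 0.03 kW × 22 h = 0.66 kWh
pool pump: Runtime = 2.5 h/day × 30 days = 75 h
pool pump: 1.5 kW × 75 h = 112.5 kWh
refrigerator: 0.2 kW × 14 h = 2.8 kWh
clothes iron: 1.62 kW × 30 h = 48.6 kWh
Total energy = 164.56 kWh
Cost = 164.56 × $0.36 = $59.24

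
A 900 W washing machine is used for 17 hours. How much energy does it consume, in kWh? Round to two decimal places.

Energy = 0.9 kW × 17 h = 15.3 kWh

15.30 kWh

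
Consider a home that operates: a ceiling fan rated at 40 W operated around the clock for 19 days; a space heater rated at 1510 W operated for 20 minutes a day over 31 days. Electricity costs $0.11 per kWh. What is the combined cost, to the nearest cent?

ceiling fan: Runtime = 24 h × 19 = 456 h
ceiling fan: 0.04 kW × 456 h = 18.24 kWh
space heater: Runtime = 20 min × 31 = 620 min = 10.333333… h
space heater: 1.51 kW × 10.333333… h = 15.603333… kWh
Total energy = 33.843333… kWh
Cost = 33.843333… × $0.11 = $3.72

$3.72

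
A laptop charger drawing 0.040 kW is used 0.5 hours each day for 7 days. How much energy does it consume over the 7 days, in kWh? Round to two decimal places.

Runtime = 0.5 h/day × 7 days = 3.5 h
Energy = 0.04 kW × 3.5 h = 0.14 kWh

0.14 kWh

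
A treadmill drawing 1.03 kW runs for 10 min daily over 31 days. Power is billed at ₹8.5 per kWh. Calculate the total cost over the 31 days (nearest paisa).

Runtime = 10 min × 31 = 310 min = 5.166666… h
Energy = 1.03 kW × 5.166666… h = 5.321666… kWh
Cost = 5.321666… kWh × ₹8.5/kWh = ₹45.23

₹45.23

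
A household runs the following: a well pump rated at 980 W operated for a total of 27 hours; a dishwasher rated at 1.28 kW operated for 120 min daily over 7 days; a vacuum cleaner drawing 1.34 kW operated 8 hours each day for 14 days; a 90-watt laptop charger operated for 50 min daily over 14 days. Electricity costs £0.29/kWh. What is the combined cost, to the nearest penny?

£56.70

well pump: 0.98 kW × 27 h = 26.46 kWh
dishwasher: Runtime = 120 min × 7 = 840 min = 14 h
dishwasher: 1.28 kW × 14 h = 17.92 kWh
vacuum cleaner: Runtime = 8 h/day × 14 days = 112 h
vacuum cleaner: 1.34 kW × 112 h = 150.08 kWh
laptop charger: Runtime = 50 min × 14 = 700 min = 11.666666… h
laptop charger: 0.09 kW × 11.666666… h = 1.05 kWh
Total energy = 195.51 kWh
Cost = 195.51 × £0.29 = £56.70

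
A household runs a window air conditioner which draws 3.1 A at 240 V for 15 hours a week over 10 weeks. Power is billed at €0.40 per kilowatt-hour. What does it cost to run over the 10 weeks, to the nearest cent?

€44.64

Power = 3.1 A × 240 V = 744 W = 0.744 kW
Runtime = 15 h/week × 10 weeks = 150 h
Energy = 0.744 kW × 150 h = 111.6 kWh
Cost = 111.6 kWh × €0.40/kWh = €44.64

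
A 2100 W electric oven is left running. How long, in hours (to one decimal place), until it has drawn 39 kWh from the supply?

Hours = 39 kWh ÷ 2.1 kW = 18.6 h

18.6 h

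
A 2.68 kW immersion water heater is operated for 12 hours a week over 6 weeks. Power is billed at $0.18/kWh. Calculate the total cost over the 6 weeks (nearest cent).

Runtime = 12 h/week × 6 weeks = 72 h
Energy = 2.68 kW × 72 h = 192.96 kWh
Cost = 192.96 kWh × $0.18/kWh = $34.73

$34.73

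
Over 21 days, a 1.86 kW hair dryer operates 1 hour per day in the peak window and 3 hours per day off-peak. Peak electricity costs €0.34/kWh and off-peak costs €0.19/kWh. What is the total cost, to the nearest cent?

Peak energy = 1.86 kW × 1 h × 21 = 39.06 kWh
Off-peak energy = 1.86 kW × 3 h × 21 = 117.18 kWh
Cost = 39.06 × €0.34 + 117.18 × €0.19 = €13.2804 + €22.2642 = €35.54

€35.54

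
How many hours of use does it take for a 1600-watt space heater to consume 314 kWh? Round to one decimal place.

196.3 h

Hours = 314 kWh ÷ 1.6 kW = 196.3 h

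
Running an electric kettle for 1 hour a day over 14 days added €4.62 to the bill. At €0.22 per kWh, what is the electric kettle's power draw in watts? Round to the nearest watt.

Energy = €4.62 ÷ €0.22/kWh = 21 kWh
Runtime = 1 h/day × 14 days = 14 h
Power = 21 kWh ÷ 14 h = 1.5 kW = 1500 W

1500 W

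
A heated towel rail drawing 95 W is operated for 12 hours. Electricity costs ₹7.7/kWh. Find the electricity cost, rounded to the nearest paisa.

Energy = 0.095 kW × 12 h = 1.14 kWh
Cost = 1.14 kWh × ₹7.7/kWh = ₹8.78

₹8.78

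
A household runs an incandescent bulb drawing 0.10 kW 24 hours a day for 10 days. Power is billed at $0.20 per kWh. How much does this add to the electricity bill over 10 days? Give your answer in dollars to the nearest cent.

$4.80

Runtime = 24 h × 10 = 240 h
Energy = 0.1 kW × 240 h = 24 kWh
Cost = 24 kWh × $0.20/kWh = $4.80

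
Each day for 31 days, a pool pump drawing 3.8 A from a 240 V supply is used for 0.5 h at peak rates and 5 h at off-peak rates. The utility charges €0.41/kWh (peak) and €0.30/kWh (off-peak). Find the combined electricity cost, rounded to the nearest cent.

€48.20

Power = 3.8 A × 240 V = 912 W = 0.912 kW
Peak energy = 0.912 kW × 0.5 h × 31 = 14.136 kWh
Off-peak energy = 0.912 kW × 5 h × 31 = 141.36 kWh
Cost = 14.136 × €0.41 + 141.36 × €0.30 = €5.79576 + €42.408 = €48.20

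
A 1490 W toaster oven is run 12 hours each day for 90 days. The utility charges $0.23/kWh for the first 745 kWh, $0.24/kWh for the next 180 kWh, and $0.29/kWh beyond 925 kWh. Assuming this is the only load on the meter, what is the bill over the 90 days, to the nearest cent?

Runtime = 12 h/day × 90 days = 1080 h
Energy = 1.49 kW × 1080 h = 1609.2 kWh
Tier 1 (0–745 kWh): 745 × $0.23 = $171.35
Tier 2 (745–925 kWh): 180 × $0.24 = $43.2
Above 925 kWh: 684.2 × $0.29 = $198.418
Bill = $412.97

$412.97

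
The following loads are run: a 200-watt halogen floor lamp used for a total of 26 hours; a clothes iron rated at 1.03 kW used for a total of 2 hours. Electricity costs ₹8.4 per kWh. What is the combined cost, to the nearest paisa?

halogen floor lamp: 0.2 kW × 26 h = 5.2 kWh
clothes iron: 1.03 kW × 2 h = 2.06 kWh
Total energy = 7.26 kWh
Cost = 7.26 × ₹8.4 = ₹60.98

₹60.98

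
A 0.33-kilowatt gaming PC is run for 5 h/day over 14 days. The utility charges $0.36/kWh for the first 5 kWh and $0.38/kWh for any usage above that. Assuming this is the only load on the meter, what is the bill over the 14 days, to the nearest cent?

$8.68

Runtime = 5 h/day × 14 days = 70 h
Energy = 0.33 kW × 70 h = 23.1 kWh
Tier 1 (0–5 kWh): 5 × $0.36 = $1.8
Above 5 kWh: 18.1 × $0.38 = $6.878
Bill = $8.68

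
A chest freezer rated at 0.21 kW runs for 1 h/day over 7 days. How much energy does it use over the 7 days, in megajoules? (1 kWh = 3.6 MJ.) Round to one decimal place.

Runtime = 1 h/day × 7 days = 7 h
Energy = 0.21 kW × 7 h = 1.47 kWh
= 1.47 × 3.6 MJ = 5.3 MJ

5.3 MJ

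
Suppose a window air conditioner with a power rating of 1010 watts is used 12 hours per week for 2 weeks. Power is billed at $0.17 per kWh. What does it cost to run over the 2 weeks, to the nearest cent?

Runtime = 12 h/week × 2 weeks = 24 h
Energy = 1.01 kW × 24 h = 24.24 kWh
Cost = 24.24 kWh × $0.17/kWh = $4.12

$4.12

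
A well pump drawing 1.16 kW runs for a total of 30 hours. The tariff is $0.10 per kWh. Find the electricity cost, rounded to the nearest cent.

Energy = 1.16 kW × 30 h = 34.8 kWh
Cost = 34.8 kWh × $0.10/kWh = $3.48

$3.48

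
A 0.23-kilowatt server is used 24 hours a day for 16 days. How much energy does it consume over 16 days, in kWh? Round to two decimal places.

Runtime = 24 h × 16 = 384 h
Energy = 0.23 kW × 384 h = 88.32 kWh

88.32 kWh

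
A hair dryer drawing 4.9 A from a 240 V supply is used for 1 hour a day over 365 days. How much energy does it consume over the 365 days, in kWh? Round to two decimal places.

Power = 4.9 A × 240 V = 1176 W = 1.176 kW
Runtime = 1 h/day × 365 days = 365 h
Energy = 1.176 kW × 365 h = 429.24 kWh

429.24 kWh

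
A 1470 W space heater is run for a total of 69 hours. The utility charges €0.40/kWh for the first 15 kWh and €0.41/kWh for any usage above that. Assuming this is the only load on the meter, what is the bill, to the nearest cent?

€41.44

Energy = 1.47 kW × 69 h = 101.43 kWh
Tier 1 (0–15 kWh): 15 × €0.40 = €6
Above 15 kWh: 86.43 × €0.41 = €35.4363
Bill = €41.44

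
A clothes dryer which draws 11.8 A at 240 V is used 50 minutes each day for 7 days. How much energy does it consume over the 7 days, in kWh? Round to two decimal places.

16.52 kWh

Power = 11.8 A × 240 V = 2832 W = 2.832 kW
Runtime = 50 min × 7 = 350 min = 5.833333… h
Energy = 2.832 kW × 5.833333… h = 16.52 kWh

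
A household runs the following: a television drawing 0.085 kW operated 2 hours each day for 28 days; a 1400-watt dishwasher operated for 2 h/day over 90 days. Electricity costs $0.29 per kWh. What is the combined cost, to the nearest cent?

television: Runtime = 2 h/day × 28 days = 56 h
television: 0.085 kW × 56 h = 4.76 kWh
dishwasher: Runtime = 2 h/day × 90 days = 180 h
dishwasher: 1.4 kW × 180 h = 252 kWh
Total energy = 256.76 kWh
Cost = 256.76 × $0.29 = $74.46

$74.46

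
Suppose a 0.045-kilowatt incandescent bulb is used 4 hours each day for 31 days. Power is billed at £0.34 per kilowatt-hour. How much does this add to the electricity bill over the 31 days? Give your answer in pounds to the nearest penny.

£1.90

Runtime = 4 h/day × 31 days = 124 h
Energy = 0.045 kW × 124 h = 5.58 kWh
Cost = 5.58 kWh × £0.34/kWh = £1.90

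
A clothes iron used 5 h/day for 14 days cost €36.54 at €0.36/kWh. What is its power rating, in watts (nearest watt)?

1450 W

Energy = €36.54 ÷ €0.36/kWh = 101.5 kWh
Runtime = 5 h/day × 14 days = 70 h
Power = 101.5 kWh ÷ 70 h = 1.45 kW = 1450 W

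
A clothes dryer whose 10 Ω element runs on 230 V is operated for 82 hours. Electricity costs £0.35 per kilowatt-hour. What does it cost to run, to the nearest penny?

£151.82

Power = V²/R = 230²/10 = 5290 W = 5.29 kW
Energy = 5.29 kW × 82 h = 433.78 kWh
Cost = 433.78 kWh × £0.35/kWh = £151.82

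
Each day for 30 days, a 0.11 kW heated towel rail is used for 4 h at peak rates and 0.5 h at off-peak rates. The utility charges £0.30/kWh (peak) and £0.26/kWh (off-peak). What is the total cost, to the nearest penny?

Peak energy = 0.11 kW × 4 h × 30 = 13.2 kWh
Off-peak energy = 0.11 kW × 0.5 h × 30 = 1.65 kWh
Cost = 13.2 × £0.30 + 1.65 × £0.26 = £3.96 + £0.429 = £4.39

£4.39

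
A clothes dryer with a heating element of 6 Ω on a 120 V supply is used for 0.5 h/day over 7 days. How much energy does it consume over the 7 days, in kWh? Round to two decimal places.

Power = V²/R = 120²/6 = 2400 W = 2.4 kW
Runtime = 0.5 h/day × 7 days = 3.5 h
Energy = 2.4 kW × 3.5 h = 8.4 kWh

8.40 kWh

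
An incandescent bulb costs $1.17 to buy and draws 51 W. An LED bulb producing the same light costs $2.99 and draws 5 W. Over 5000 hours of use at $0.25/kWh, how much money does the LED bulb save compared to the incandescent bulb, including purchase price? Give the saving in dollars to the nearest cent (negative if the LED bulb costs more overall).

incandescent bulb: $1.17 + (51/1000) kW × 5000 h × $0.25 = $1.17 + $63.75 = $64.92
LED bulb: $2.99 + (5/1000) kW × 5000 h × $0.25 = $2.99 + $6.25 = $9.24
Saving = $64.92 − $9.24 = $55.68

$55.68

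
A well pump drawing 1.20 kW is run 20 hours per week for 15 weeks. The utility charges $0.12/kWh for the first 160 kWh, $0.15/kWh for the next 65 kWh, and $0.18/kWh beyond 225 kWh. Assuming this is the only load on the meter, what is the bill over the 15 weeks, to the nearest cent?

$53.25

Runtime = 20 h/week × 15 weeks = 300 h
Energy = 1.2 kW × 300 h = 360 kWh
Tier 1 (0–160 kWh): 160 × $0.12 = $19.2
Tier 2 (160–225 kWh): 65 × $0.15 = $9.75
Above 225 kWh: 135 × $0.18 = $24.3
Bill = $53.25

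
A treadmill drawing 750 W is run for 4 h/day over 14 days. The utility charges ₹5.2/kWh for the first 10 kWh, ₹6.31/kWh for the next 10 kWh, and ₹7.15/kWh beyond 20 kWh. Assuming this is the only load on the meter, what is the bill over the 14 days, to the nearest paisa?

Runtime = 4 h/day × 14 days = 56 h
Energy = 0.75 kW × 56 h = 42 kWh
Tier 1 (0–10 kWh): 10 × ₹5.2 = ₹52
Tier 2 (10–20 kWh): 10 × ₹6.31 = ₹63.1
Above 20 kWh: 22 × ₹7.15 = ₹157.3
Bill = ₹272.40

₹272.40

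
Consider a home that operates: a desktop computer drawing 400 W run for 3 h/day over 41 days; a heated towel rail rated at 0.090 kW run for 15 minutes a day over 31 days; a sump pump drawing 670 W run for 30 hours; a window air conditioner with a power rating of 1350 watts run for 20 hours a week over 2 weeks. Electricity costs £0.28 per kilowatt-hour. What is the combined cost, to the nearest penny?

desktop computer: Runtime = 3 h/day × 41 days = 123 h
desktop computer: 0.4 kW × 123 h = 49.2 kWh
heated towel rail: Runtime = 15 min × 31 = 465 min = 7.75 h
heated towel rail: 0.09 kW × 7.75 h = 0.6975 kWh
sump pump: 0.67 kW × 30 h = 20.1 kWh
window air conditioner: Runtime = 20 h/week × 2 weeks = 40 h
window air conditioner: 1.35 kW × 40 h = 54 kWh
Total energy = 123.9975 kWh
Cost = 123.9975 × £0.28 = £34.72

£34.72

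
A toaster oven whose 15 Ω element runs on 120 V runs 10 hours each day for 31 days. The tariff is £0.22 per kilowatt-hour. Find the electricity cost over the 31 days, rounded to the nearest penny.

Power = V²/R = 120²/15 = 960 W = 0.96 kW
Runtime = 10 h/day × 31 days = 310 h
Energy = 0.96 kW × 310 h = 297.6 kWh
Cost = 297.6 kWh × £0.22/kWh = £65.47

£65.47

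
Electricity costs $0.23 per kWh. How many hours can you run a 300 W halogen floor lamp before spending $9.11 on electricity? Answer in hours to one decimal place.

Energy available = $9.11 ÷ $0.23/kWh = 39.6087 kWh
Hours = 39.6087 kWh ÷ 0.3 kW = 132.0 h

132.0 h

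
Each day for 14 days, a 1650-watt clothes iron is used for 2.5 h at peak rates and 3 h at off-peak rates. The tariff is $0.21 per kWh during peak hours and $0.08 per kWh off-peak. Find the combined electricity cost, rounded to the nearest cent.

$17.67

Peak energy = 1.65 kW × 2.5 h × 14 = 57.75 kWh
Off-peak energy = 1.65 kW × 3 h × 14 = 69.3 kWh
Cost = 57.75 × $0.21 + 69.3 × $0.08 = $12.1275 + $5.544 = $17.67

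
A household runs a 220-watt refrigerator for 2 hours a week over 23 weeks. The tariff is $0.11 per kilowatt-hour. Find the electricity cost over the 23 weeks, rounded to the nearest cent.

$1.11

Runtime = 2 h/week × 23 weeks = 46 h
Energy = 0.22 kW × 46 h = 10.12 kWh
Cost = 10.12 kWh × $0.11/kWh = $1.11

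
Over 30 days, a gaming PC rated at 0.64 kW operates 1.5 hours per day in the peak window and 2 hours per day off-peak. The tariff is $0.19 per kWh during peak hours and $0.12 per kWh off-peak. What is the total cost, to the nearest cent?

$10.08

Peak energy = 0.64 kW × 1.5 h × 30 = 28.8 kWh
Off-peak energy = 0.64 kW × 2 h × 30 = 38.4 kWh
Cost = 28.8 × $0.19 + 38.4 × $0.12 = $5.472 + $4.608 = $10.08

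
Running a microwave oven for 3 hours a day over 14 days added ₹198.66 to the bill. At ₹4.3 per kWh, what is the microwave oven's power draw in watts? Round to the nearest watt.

Energy = ₹198.66 ÷ ₹4.3/kWh = 46.2 kWh
Runtime = 3 h/day × 14 days = 42 h
Power = 46.2 kWh ÷ 42 h = 1.1 kW = 1100 W

1100 W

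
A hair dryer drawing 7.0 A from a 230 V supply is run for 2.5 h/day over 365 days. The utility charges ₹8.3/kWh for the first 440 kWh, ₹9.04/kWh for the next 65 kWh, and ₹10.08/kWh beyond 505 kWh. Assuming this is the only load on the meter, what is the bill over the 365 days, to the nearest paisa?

Power = 7.0 A × 230 V = 1610 W = 1.61 kW
Runtime = 2.5 h/day × 365 days = 912.5 h
Energy = 1.61 kW × 912.5 h = 1469.125 kWh
Tier 1 (0–440 kWh): 440 × ₹8.3 = ₹3652
Tier 2 (440–505 kWh): 65 × ₹9.04 = ₹587.6
Above 505 kWh: 964.125 × ₹10.08 = ₹9718.38
Bill = ₹13957.98

₹13957.98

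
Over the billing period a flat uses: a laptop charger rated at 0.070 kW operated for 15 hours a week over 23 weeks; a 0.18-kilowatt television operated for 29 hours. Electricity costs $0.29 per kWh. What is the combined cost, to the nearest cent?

$8.52

laptop charger: Runtime = 15 h/week × 23 weeks = 345 h
laptop charger: 0.07 kW × 345 h = 24.15 kWh
television: 0.18 kW × 29 h = 5.22 kWh
Total energy = 29.37 kWh
Cost = 29.37 × $0.29 = $8.52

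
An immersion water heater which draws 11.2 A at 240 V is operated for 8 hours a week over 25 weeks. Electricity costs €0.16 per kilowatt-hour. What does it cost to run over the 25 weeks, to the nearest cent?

Power = 11.2 A × 240 V = 2688 W = 2.688 kW
Runtime = 8 h/week × 25 weeks = 200 h
Energy = 2.688 kW × 200 h = 537.6 kWh
Cost = 537.6 kWh × €0.16/kWh = €86.02

€86.02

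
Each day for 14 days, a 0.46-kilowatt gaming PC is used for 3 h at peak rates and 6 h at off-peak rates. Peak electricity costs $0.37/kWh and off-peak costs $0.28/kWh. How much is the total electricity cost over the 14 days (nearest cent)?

$17.97

Peak energy = 0.46 kW × 3 h × 14 = 19.32 kWh
Off-peak energy = 0.46 kW × 6 h × 14 = 38.64 kWh
Cost = 19.32 × $0.37 + 38.64 × $0.28 = $7.1484 + $10.8192 = $17.97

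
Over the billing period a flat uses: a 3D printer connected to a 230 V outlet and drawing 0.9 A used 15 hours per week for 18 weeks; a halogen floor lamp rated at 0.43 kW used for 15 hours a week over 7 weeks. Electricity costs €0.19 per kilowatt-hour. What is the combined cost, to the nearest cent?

€19.20

3D printer: Power = 0.9 A × 230 V = 207 W = 0.207 kW
3D printer: Runtime = 15 h/week × 18 weeks = 270 h
3D printer: 0.207 kW × 270 h = 55.89 kWh
halogen floor lamp: Runtime = 15 h/week × 7 weeks = 105 h
halogen floor lamp: 0.43 kW × 105 h = 45.15 kWh
Total energy = 101.04 kWh
Cost = 101.04 × €0.19 = €19.20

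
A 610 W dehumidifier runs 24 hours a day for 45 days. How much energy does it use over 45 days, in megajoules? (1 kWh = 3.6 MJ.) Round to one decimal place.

2371.7 MJ

Runtime = 24 h × 45 = 1080 h
Energy = 0.61 kW × 1080 h = 658.8 kWh
= 658.8 × 3.6 MJ = 2371.7 MJ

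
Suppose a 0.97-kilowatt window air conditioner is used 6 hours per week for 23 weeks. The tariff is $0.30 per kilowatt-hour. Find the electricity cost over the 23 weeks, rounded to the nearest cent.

$40.16

Runtime = 6 h/week × 23 weeks = 138 h
Energy = 0.97 kW × 138 h = 133.86 kWh
Cost = 133.86 kWh × $0.30/kWh = $40.16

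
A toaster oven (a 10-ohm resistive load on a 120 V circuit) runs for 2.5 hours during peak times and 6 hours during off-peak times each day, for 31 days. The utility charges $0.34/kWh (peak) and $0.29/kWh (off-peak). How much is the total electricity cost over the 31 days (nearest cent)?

Power = V²/R = 120²/10 = 1440 W = 1.44 kW
Peak energy = 1.44 kW × 2.5 h × 31 = 111.6 kWh
Off-peak energy = 1.44 kW × 6 h × 31 = 267.84 kWh
Cost = 111.6 × $0.34 + 267.84 × $0.29 = $37.944 + $77.6736 = $115.62

$115.62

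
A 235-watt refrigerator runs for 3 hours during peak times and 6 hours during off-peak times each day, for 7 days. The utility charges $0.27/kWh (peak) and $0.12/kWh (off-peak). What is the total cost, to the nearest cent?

Peak energy = 0.235 kW × 3 h × 7 = 4.935 kWh
Off-peak energy = 0.235 kW × 6 h × 7 = 9.87 kWh
Cost = 4.935 × $0.27 + 9.87 × $0.12 = $1.33245 + $1.1844 = $2.52

$2.52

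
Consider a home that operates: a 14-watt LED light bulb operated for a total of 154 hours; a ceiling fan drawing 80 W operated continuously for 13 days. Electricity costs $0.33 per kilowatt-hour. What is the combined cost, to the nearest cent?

$8.95

LED light bulb: 0.014 kW × 154 h = 2.156 kWh
ceiling fan: Runtime = 24 h × 13 = 312 h
ceiling fan: 0.08 kW × 312 h = 24.96 kWh
Total energy = 27.116 kWh
Cost = 27.116 × $0.33 = $8.95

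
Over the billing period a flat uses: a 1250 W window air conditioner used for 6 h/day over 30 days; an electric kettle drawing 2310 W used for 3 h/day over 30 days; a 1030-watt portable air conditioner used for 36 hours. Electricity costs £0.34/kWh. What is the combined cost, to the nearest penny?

window air conditioner: Runtime = 6 h/day × 30 days = 180 h
window air conditioner: 1.25 kW × 180 h = 225 kWh
electric kettle: Runtime = 3 h/day × 30 days = 90 h
electric kettle: 2.31 kW × 90 h = 207.9 kWh
portable air conditioner: 1.03 kW × 36 h = 37.08 kWh
Total energy = 469.98 kWh
Cost = 469.98 × £0.34 = £159.79

£159.79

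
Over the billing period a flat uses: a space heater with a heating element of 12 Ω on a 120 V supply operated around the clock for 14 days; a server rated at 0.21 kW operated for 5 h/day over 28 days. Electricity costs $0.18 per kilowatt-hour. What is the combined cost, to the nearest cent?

space heater: Power = V²/R = 120²/12 = 1200 W = 1.2 kW
space heater: Runtime = 24 h × 14 = 336 h
space heater: 1.2 kW × 336 h = 403.2 kWh
server: Runtime = 5 h/day × 28 days = 140 h
server: 0.21 kW × 140 h = 29.4 kWh
Total energy = 432.6 kWh
Cost = 432.6 × $0.18 = $77.87

$77.87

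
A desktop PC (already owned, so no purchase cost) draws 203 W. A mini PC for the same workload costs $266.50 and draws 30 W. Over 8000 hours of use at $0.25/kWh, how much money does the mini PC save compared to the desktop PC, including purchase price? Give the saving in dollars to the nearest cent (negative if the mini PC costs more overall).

$79.50

desktop PC: $0.00 + (203/1000) kW × 8000 h × $0.25 = $0.00 + $406 = $406
mini PC: $266.50 + (30/1000) kW × 8000 h × $0.25 = $266.50 + $60 = $326.5
Saving = $406 − $326.5 = $79.5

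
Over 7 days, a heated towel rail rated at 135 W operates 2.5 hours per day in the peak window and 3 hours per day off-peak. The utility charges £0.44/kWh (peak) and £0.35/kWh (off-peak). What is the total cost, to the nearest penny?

Peak energy = 0.135 kW × 2.5 h × 7 = 2.3625 kWh
Off-peak energy = 0.135 kW × 3 h × 7 = 2.835 kWh
Cost = 2.3625 × £0.44 + 2.835 × £0.35 = £1.0395 + £0.99225 = £2.03

£2.03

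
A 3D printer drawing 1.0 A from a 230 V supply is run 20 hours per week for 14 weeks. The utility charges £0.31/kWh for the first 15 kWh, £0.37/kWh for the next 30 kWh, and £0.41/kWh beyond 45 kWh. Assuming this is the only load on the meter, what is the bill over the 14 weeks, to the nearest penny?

£23.70

Power = 1.0 A × 230 V = 230 W = 0.23 kW
Runtime = 20 h/week × 14 weeks = 280 h
Energy = 0.23 kW × 280 h = 64.4 kWh
Tier 1 (0–15 kWh): 15 × £0.31 = £4.65
Tier 2 (15–45 kWh): 30 × £0.37 = £11.1
Above 45 kWh: 19.4 × £0.41 = £7.954
Bill = £23.70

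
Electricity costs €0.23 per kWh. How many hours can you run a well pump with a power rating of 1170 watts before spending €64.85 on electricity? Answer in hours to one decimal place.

241.0 h

Energy available = €64.85 ÷ €0.23/kWh = 281.9565 kWh
Hours = 281.9565 kWh ÷ 1.17 kW = 241.0 h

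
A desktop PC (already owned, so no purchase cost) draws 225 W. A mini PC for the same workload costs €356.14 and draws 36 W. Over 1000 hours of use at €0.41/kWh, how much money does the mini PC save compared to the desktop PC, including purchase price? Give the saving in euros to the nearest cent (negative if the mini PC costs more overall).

desktop PC: €0.00 + (225/1000) kW × 1000 h × €0.41 = €0.00 + €92.25 = €92.25
mini PC: €356.14 + (36/1000) kW × 1000 h × €0.41 = €356.14 + €14.76 = €370.9
Saving = €92.25 − €370.9 = −€278.65

-€278.65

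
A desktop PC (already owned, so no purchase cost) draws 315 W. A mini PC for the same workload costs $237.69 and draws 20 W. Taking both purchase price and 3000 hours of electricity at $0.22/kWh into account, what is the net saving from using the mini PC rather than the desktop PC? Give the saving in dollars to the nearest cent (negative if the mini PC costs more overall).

-$42.99

desktop PC: $0.00 + (315/1000) kW × 3000 h × $0.22 = $0.00 + $207.9 = $207.9
mini PC: $237.69 + (20/1000) kW × 3000 h × $0.22 = $237.69 + $13.2 = $250.89
Saving = $207.9 − $250.89 = −$42.99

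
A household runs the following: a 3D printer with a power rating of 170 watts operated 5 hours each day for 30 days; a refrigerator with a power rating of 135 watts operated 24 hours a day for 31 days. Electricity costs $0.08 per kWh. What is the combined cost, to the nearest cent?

$10.08

3D printer: Runtime = 5 h/day × 30 days = 150 h
3D printer: 0.17 kW × 150 h = 25.5 kWh
refrigerator: Runtime = 24 h × 31 = 744 h
refrigerator: 0.135 kW × 744 h = 100.44 kWh
Total energy = 125.94 kWh
Cost = 125.94 × $0.08 = $10.08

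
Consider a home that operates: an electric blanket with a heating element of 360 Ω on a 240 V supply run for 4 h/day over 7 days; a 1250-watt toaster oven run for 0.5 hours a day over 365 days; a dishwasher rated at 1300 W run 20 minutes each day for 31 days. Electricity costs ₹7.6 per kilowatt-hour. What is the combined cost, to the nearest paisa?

₹1869.89

electric blanket: Power = V²/R = 240²/360 = 160 W = 0.16 kW
electric blanket: Runtime = 4 h/day × 7 days = 28 h
electric blanket: 0.16 kW × 28 h = 4.48 kWh
toaster oven: Runtime = 0.5 h/day × 365 days = 182.5 h
toaster oven: 1.25 kW × 182.5 h = 228.125 kWh
dishwasher: Runtime = 20 min × 31 = 620 min = 10.333333… h
dishwasher: 1.3 kW × 10.333333… h = 13.433333… kWh
Total energy = 246.038333… kWh
Cost = 246.038333… × ₹7.6 = ₹1869.89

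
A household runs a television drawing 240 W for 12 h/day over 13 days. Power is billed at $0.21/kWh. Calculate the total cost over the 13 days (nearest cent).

Runtime = 12 h/day × 13 days = 156 h
Energy = 0.24 kW × 156 h = 37.44 kWh
Cost = 37.44 kWh × $0.21/kWh = $7.86

$7.86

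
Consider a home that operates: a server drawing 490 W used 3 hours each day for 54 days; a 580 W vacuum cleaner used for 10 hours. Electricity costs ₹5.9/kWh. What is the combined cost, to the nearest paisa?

₹502.56

server: Runtime = 3 h/day × 54 days = 162 h
server: 0.49 kW × 162 h = 79.38 kWh
vacuum cleaner: 0.58 kW × 10 h = 5.8 kWh
Total energy = 85.18 kWh
Cost = 85.18 × ₹5.9 = ₹502.56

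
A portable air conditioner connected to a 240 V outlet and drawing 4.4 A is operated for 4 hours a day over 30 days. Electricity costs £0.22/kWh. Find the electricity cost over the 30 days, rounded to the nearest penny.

Power = 4.4 A × 240 V = 1056 W = 1.056 kW
Runtime = 4 h/day × 30 days = 120 h
Energy = 1.056 kW × 120 h = 126.72 kWh
Cost = 126.72 kWh × £0.22/kWh = £27.88

£27.88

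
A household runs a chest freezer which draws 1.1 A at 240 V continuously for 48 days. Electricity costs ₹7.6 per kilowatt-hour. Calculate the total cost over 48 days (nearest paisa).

Power = 1.1 A × 240 V = 264 W = 0.264 kW
Runtime = 24 h × 48 = 1152 h
Energy = 0.264 kW × 1152 h = 304.128 kWh
Cost = 304.128 kWh × ₹7.6/kWh = ₹2311.37

₹2311.37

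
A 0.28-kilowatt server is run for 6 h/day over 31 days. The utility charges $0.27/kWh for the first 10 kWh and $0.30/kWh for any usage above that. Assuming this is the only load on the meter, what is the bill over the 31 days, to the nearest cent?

$15.32

Runtime = 6 h/day × 31 days = 186 h
Energy = 0.28 kW × 186 h = 52.08 kWh
Tier 1 (0–10 kWh): 10 × $0.27 = $2.7
Above 10 kWh: 42.08 × $0.30 = $12.624
Bill = $15.32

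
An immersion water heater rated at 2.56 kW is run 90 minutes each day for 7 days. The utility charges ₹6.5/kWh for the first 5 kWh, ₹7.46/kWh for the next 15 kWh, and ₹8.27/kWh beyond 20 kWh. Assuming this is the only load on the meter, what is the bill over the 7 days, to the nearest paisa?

₹201.30

Runtime = 90 min × 7 = 630 min = 10.5 h
Energy = 2.56 kW × 10.5 h = 26.88 kWh
Tier 1 (0–5 kWh): 5 × ₹6.5 = ₹32.5
Tier 2 (5–20 kWh): 15 × ₹7.46 = ₹111.9
Above 20 kWh: 6.88 × ₹8.27 = ₹56.8976
Bill = ₹201.30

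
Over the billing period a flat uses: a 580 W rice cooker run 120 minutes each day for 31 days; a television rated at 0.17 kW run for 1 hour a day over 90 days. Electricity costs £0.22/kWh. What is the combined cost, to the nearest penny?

rice cooker: Runtime = 120 min × 31 = 3720 min = 62 h
rice cooker: 0.58 kW × 62 h = 35.96 kWh
television: Runtime = 1 h/day × 90 days = 90 h
television: 0.17 kW × 90 h = 15.3 kWh
Total energy = 51.26 kWh
Cost = 51.26 × £0.22 = £11.28

£11.28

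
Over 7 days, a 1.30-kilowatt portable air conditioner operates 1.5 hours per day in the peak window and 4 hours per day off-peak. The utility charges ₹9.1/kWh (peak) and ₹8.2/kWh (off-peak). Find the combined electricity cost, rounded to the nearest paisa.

₹422.70

Peak energy = 1.3 kW × 1.5 h × 7 = 13.65 kWh
Off-peak energy = 1.3 kW × 4 h × 7 = 36.4 kWh
Cost = 13.65 × ₹9.1 + 36.4 × ₹8.2 = ₹124.215 + ₹298.48 = ₹422.70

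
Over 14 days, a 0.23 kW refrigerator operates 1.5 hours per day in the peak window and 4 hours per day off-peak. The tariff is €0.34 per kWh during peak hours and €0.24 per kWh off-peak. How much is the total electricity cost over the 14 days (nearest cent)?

€4.73

Peak energy = 0.23 kW × 1.5 h × 14 = 4.83 kWh
Off-peak energy = 0.23 kW × 4 h × 14 = 12.88 kWh
Cost = 4.83 × €0.34 + 12.88 × €0.24 = €1.6422 + €3.0912 = €4.73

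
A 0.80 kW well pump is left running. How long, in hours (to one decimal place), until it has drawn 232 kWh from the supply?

290.0 h

Hours = 232 kWh ÷ 0.8 kW = 290.0 h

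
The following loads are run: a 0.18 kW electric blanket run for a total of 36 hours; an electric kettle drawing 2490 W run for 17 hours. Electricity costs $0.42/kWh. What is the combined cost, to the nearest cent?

$20.50

electric blanket: 0.18 kW × 36 h = 6.48 kWh
electric kettle: 2.49 kW × 17 h = 42.33 kWh
Total energy = 48.81 kWh
Cost = 48.81 × $0.42 = $20.50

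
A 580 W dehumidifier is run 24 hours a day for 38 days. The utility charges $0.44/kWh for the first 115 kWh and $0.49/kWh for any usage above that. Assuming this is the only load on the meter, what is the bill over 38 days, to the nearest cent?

$253.44

Runtime = 24 h × 38 = 912 h
Energy = 0.58 kW × 912 h = 528.96 kWh
Tier 1 (0–115 kWh): 115 × $0.44 = $50.6
Above 115 kWh: 413.96 × $0.49 = $202.8404
Bill = $253.44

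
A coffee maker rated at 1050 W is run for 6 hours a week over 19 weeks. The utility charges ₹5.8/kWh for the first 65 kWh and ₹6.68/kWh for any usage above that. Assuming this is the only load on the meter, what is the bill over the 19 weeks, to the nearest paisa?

Runtime = 6 h/week × 19 weeks = 114 h
Energy = 1.05 kW × 114 h = 119.7 kWh
Tier 1 (0–65 kWh): 65 × ₹5.8 = ₹377
Above 65 kWh: 54.7 × ₹6.68 = ₹365.396
Bill = ₹742.40

₹742.40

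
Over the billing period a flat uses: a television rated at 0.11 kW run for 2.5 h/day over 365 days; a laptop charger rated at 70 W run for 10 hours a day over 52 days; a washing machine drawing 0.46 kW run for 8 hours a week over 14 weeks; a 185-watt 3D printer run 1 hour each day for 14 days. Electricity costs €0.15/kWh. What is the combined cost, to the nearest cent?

€28.63

television: Runtime = 2.5 h/day × 365 days = 912.5 h
television: 0.11 kW × 912.5 h = 100.375 kWh
laptop charger: Runtime = 10 h/day × 52 days = 520 h
laptop charger: 0.07 kW × 520 h = 36.4 kWh
washing machine: Runtime = 8 h/week × 14 weeks = 112 h
washing machine: 0.46 kW × 112 h = 51.52 kWh
3D printer: Runtime = 1 h/day × 14 days = 14 h
3D printer: 0.185 kW × 14 h = 2.59 kWh
Total energy = 190.885 kWh
Cost = 190.885 × €0.15 = €28.63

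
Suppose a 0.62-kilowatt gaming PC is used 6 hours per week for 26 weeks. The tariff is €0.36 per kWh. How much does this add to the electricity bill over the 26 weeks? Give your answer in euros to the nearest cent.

€34.82

Runtime = 6 h/week × 26 weeks = 156 h
Energy = 0.62 kW × 156 h = 96.72 kWh
Cost = 96.72 kWh × €0.36/kWh = €34.82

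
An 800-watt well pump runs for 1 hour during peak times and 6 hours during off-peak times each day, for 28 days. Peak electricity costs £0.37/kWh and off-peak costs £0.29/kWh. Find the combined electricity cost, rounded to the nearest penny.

£47.26

Peak energy = 0.8 kW × 1 h × 28 = 22.4 kWh
Off-peak energy = 0.8 kW × 6 h × 28 = 134.4 kWh
Cost = 22.4 × £0.37 + 134.4 × £0.29 = £8.288 + £38.976 = £47.26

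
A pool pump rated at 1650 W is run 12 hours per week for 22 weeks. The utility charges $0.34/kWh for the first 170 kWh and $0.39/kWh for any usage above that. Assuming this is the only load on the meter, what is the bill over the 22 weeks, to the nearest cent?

$161.38

Runtime = 12 h/week × 22 weeks = 264 h
Energy = 1.65 kW × 264 h = 435.6 kWh
Tier 1 (0–170 kWh): 170 × $0.34 = $57.8
Above 170 kWh: 265.6 × $0.39 = $103.584
Bill = $161.38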